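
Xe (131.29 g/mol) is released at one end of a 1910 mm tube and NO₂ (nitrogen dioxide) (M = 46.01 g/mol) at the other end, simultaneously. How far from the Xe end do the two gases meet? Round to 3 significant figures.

710 mm

Graham's law gives d_Xe/d_NO₂ = rate_Xe/rate_NO₂ = √(M_NO₂/M_Xe) = √(46.01/131.29) = 0.5920.
With d_Xe + d_NO₂ = 1910 mm, d_NO₂ = 1910/(1 + 0.5920) = 1200 mm.
d_Xe = 1910 − 1200 = 710 mm.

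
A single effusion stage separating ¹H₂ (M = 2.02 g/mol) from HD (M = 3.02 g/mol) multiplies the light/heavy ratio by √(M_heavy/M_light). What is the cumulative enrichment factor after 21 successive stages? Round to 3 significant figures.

Overall factor = α^21 with α = √(3.02/2.02), i.e. (3.02/2.02)^(21/2).
= 1.49505^(21/2) = 68.2.

68.2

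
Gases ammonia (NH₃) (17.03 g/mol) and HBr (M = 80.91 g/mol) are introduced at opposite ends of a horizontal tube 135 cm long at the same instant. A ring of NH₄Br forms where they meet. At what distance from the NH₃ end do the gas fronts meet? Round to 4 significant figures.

92.54 cm

In equal time, each gas travels a distance ∝ its rate ∝ 1/√M, so d_NH₃/d_HBr = √(M_HBr/M_NH₃) = √(80.91/17.03) = 2.180.
With d_NH₃ + d_HBr = 135 cm, d_HBr = 135/(1 + 2.180) = 42.46 cm.
d_NH₃ = 135 − 42.46 = 92.54 cm.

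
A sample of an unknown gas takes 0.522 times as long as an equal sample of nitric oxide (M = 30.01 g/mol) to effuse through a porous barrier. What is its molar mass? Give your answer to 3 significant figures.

8.18 g/mol

Since effusion rate ∝ 1/√M, t_X/t_NO = √(M_X/M_NO).
0.522 = √(M_X/30.01)
M_X = 30.01 × 0.522² = 30.01 × 0.2725 = 8.18 g/mol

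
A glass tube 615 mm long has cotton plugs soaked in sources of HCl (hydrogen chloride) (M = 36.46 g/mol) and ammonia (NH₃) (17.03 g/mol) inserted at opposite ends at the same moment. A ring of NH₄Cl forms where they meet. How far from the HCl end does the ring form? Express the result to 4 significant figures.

249.7 mm

In equal time, each gas travels a distance ∝ its rate ∝ 1/√M, so d_HCl/d_NH₃ = √(M_NH₃/M_HCl) = √(17.03/36.46) = 0.6834.
With d_HCl + d_NH₃ = 615 mm, d_NH₃ = 615/(1 + 0.6834) = 365.3 mm.
d_HCl = 615 − 365.3 = 249.7 mm.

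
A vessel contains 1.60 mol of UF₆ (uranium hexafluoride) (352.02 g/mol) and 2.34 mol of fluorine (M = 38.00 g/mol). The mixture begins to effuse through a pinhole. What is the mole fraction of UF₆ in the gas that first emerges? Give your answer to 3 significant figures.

0.183

Each component's effusion rate ∝ (its partial pressure)·(1/√M) ∝ n_i/√M_i.
x_UF₆(eff) = (n_UF₆/√M_UF₆) / (n_UF₆/√M_UF₆ + n_F₂/√M_F₂)
= (1.60/√352.02) / (1.60/√352.02 + 2.34/√38.00) = 0.08528/(0.08528 + 0.3796) = 0.183.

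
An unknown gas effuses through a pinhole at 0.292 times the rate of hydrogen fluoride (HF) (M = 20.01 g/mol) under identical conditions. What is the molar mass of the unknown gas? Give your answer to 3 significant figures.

235 g/mol

Using Graham's law: rate_X/rate_HF = √(M_HF/M_X).
0.292 = √(20.01/M_X)
M_X = 20.01 / 0.292² = 20.01 / 0.08526 = 235 g/mol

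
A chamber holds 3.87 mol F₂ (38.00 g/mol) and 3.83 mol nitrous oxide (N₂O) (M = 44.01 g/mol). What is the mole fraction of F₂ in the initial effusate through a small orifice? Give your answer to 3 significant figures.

0.521

Each component's effusion rate ∝ (its partial pressure)·(1/√M) ∝ n_i/√M_i.
x_F₂(eff) = (n_F₂/√M_F₂) / (n_F₂/√M_F₂ + n_N₂O/√M_N₂O)
= (3.87/√38.00) / (3.87/√38.00 + 3.83/√44.01) = 0.6278/(0.6278 + 0.5773) = 0.521.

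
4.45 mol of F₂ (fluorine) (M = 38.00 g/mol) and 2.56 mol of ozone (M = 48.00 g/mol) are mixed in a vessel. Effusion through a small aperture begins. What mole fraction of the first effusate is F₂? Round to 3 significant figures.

Effusion rate of each component ∝ n_i/√M_i (partial pressure × 1/√M).
x_F₂(eff) = (n_F₂/√M_F₂) / (n_F₂/√M_F₂ + n_O₃/√M_O₃)
= (4.45/√38.00) / (4.45/√38.00 + 2.56/√48.00) = 0.7219/(0.7219 + 0.3695) = 0.661.

0.661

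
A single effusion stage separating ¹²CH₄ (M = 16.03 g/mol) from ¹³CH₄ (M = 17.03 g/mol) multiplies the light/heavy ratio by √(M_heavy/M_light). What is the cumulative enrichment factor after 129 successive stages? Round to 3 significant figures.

49.6

After 129 stages the ratio has grown by (√(17.03/16.03))^129 = (17.03/16.03)^(129/2).
= 1.06238^(129/2) = 49.6.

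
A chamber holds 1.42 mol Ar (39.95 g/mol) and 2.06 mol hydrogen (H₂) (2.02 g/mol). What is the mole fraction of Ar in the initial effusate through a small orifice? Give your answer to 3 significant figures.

Each component's effusion rate ∝ (its partial pressure)·(1/√M) ∝ n_i/√M_i.
x_Ar(eff) = (n_Ar/√M_Ar) / (n_Ar/√M_Ar + n_H₂/√M_H₂)
= (1.42/√39.95) / (1.42/√39.95 + 2.06/√2.02) = 0.2247/(0.2247 + 1.449) = 0.134.

0.134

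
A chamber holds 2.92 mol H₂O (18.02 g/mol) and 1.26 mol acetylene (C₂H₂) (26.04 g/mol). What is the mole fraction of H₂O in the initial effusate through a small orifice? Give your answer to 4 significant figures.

0.7359

Effusion rate of each component ∝ n_i/√M_i (partial pressure × 1/√M).
Mole fraction of H₂O in the effusate = (n_H₂O/√M_H₂O) / (n_H₂O/√M_H₂O + n_C₂H₂/√M_C₂H₂)
= (2.92/√18.02) / (2.92/√18.02 + 1.26/√26.04) = 0.6879/(0.6879 + 0.2469) = 0.7359.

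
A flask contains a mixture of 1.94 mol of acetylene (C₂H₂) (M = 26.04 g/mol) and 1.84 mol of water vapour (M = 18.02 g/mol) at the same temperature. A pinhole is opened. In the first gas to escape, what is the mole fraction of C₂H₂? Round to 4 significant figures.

0.4673

Effusion rate of each component ∝ n_i/√M_i (partial pressure × 1/√M).
Mole fraction of C₂H₂ in the effusate = (n_C₂H₂/√M_C₂H₂) / (n_C₂H₂/√M_C₂H₂ + n_H₂O/√M_H₂O)
= (1.94/√26.04) / (1.94/√26.04 + 1.84/√18.02) = 0.3802/(0.3802 + 0.4335) = 0.4673.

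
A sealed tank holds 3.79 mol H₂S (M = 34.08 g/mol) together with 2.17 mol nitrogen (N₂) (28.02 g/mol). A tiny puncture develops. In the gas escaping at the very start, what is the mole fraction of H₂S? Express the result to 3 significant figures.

Effusion rate of each component ∝ n_i/√M_i (partial pressure × 1/√M).
Mole fraction of H₂S in the effusate = (n_H₂S/√M_H₂S) / (n_H₂S/√M_H₂S + n_N₂/√M_N₂)
= (3.79/√34.08) / (3.79/√34.08 + 2.17/√28.02) = 0.6492/(0.6492 + 0.4099) = 0.613.

0.613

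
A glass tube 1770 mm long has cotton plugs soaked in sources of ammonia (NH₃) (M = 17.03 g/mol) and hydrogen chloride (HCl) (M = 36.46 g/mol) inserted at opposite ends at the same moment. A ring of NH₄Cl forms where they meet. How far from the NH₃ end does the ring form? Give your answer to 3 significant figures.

Graham's law gives d_NH₃/d_HCl = rate_NH₃/rate_HCl = √(M_HCl/M_NH₃) = √(36.46/17.03) = 1.463.
With d_NH₃ + d_HCl = 1770 mm, d_HCl = 1770/(1 + 1.463) = 718.6 mm.
d_NH₃ = 1770 − 718.6 = 1050 mm.

1050 mm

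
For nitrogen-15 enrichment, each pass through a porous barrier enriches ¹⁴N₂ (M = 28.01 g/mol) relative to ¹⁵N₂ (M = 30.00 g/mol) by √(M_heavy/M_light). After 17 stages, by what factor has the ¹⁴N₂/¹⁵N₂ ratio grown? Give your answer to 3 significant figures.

The single-stage factor is √(M_heavy/M_light), so 17 stages give [√(30.00/28.01)]^17 = (30.00/28.01)^(17/2).
= 1.07105^(17/2) = 1.79.

1.79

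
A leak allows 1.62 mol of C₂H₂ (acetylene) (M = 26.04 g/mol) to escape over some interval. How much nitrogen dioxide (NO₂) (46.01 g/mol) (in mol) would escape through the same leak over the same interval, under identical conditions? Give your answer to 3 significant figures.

1.22 mol

Since effusion rate ∝ 1/√M, rate_NO₂/rate_C₂H₂ = √(M_C₂H₂/M_NO₂) = √(26.04/46.01) = √0.5660 = 0.7523.
So the amount for NO₂ is 1.62 × 0.7523 = 1.22 mol.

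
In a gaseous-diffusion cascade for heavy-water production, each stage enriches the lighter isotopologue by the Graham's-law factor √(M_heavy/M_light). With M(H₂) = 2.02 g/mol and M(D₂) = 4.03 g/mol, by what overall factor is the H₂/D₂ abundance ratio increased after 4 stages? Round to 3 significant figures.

The single-stage factor is √(M_heavy/M_light), so 4 stages give [√(4.03/2.02)]^4 = (4.03/2.02)^(4/2).
= 1.99505^2 = 3.98.

3.98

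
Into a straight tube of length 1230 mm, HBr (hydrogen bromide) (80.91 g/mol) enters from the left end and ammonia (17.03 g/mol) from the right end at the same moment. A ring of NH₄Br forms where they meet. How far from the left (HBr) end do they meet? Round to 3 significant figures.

387 mm

In equal time, each gas travels a distance ∝ its rate ∝ 1/√M, so d_HBr/d_NH₃ = √(M_NH₃/M_HBr) = √(17.03/80.91) = 0.4588.
With d_HBr + d_NH₃ = 1230 mm, d_NH₃ = 1230/(1 + 0.4588) = 843.2 mm.
d_HBr = 1230 − 843.2 = 387 mm.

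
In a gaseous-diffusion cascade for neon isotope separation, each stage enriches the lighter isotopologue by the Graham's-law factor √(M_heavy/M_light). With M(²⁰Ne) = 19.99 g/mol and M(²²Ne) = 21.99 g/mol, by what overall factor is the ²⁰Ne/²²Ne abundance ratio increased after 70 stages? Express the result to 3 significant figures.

After 70 stages the ratio has grown by (√(21.99/19.99))^70 = (21.99/19.99)^(70/2).
= 1.10005^35 = 28.1.

28.1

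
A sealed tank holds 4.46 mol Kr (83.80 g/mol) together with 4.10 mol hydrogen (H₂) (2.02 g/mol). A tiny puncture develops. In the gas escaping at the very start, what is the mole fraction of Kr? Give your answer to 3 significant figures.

0.144

Effusion rate of each component ∝ n_i/√M_i (partial pressure × 1/√M).
Mole fraction of Kr in the effusate = (n_Kr/√M_Kr) / (n_Kr/√M_Kr + n_H₂/√M_H₂)
= (4.46/√83.80) / (4.46/√83.80 + 4.10/√2.02) = 0.4872/(0.4872 + 2.885) = 0.144.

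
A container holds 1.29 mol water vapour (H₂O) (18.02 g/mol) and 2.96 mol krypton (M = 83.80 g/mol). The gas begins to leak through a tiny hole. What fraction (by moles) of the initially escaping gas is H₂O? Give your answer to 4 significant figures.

0.4845

The effusion rate of species i is ∝ p_i/√M_i ∝ n_i/√M_i.
Mole fraction of H₂O in the effusate = (n_H₂O/√M_H₂O) / (n_H₂O/√M_H₂O + n_Kr/√M_Kr)
= (1.29/√18.02) / (1.29/√18.02 + 2.96/√83.80) = 0.3039/(0.3039 + 0.3233) = 0.4845.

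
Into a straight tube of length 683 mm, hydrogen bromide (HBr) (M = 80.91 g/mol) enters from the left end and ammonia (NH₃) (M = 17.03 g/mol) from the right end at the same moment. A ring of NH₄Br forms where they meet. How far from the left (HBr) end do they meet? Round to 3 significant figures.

215 mm

The fronts meet when d_HBr + d_NH₃ = L with d_HBr/d_NH₃ = √(M_NH₃/M_HBr) (Graham's law). Here √(M_NH₃/M_HBr) = √(17.03/80.91) = 0.4588.
With d_HBr + d_NH₃ = 683 mm, d_NH₃ = 683/(1 + 0.4588) = 468.2 mm.
d_HBr = 683 − 468.2 = 215 mm.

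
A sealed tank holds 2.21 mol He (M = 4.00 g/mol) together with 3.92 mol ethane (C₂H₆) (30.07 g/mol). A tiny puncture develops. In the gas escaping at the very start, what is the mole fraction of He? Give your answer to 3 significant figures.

The effusion rate of species i is ∝ p_i/√M_i ∝ n_i/√M_i.
So x_He in the escaping gas = (n_He/√M_He) / Σ(n_i/√M_i)
= (2.21/√4.00) / (2.21/√4.00 + 3.92/√30.07) = 1.105/(1.105 + 0.7149) = 0.607.

0.607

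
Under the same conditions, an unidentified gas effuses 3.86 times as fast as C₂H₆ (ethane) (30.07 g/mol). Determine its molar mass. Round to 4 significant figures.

Graham's law gives rate_X/rate_C₂H₆ = √(M_C₂H₆/M_X).
3.86 = √(30.07/M_X)
M_X = 30.07 / 3.86² = 30.07 / 14.90 = 2.018 g/mol

2.018 g/mol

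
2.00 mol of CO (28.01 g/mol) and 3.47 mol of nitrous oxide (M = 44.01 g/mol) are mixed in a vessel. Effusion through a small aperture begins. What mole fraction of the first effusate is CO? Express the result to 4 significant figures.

0.4194

Each component's effusion rate ∝ (its partial pressure)·(1/√M) ∝ n_i/√M_i.
So x_CO in the escaping gas = (n_CO/√M_CO) / Σ(n_i/√M_i)
= (2.00/√28.01) / (2.00/√28.01 + 3.47/√44.01) = 0.3779/(0.3779 + 0.5231) = 0.4194.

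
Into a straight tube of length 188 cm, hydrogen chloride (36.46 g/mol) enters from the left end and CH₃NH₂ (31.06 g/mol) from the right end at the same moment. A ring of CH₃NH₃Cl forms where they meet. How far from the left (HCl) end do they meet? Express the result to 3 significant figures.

Distances travelled in equal time are proportional to diffusion rates, so d_HCl/d_CH₃NH₂ = √(M_CH₃NH₂/M_HCl) = √(31.06/36.46) = 0.9230.
With d_HCl + d_CH₃NH₂ = 188 cm, d_CH₃NH₂ = 188/(1 + 0.9230) = 97.76 cm.
d_HCl = 188 − 97.76 = 90.2 cm.

90.2 cm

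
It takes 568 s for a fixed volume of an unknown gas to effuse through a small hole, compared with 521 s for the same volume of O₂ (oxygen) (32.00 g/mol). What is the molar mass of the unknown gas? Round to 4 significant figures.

Using Graham's law: t_X/t_O₂ = √(M_X/M_O₂).
568/521 = 1.090 = √(M_X/32.00)
M_X = 32.00 × 1.090² = 32.00 × 1.189 = 38.03 g/mol

38.03 g/mol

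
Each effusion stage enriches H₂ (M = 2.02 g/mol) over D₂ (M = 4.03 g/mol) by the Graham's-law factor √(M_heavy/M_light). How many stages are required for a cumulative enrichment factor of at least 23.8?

Single-stage factor α = √(4.03/2.02), so ln α = ½ ln(1.99505) = 0.3453.
Need α^N ≥ 23.8 ⇒ N ≥ ln(23.8) / ln α = 3.170 / 0.3453 = 9.18.
Minimum whole number of stages: N = 10.

10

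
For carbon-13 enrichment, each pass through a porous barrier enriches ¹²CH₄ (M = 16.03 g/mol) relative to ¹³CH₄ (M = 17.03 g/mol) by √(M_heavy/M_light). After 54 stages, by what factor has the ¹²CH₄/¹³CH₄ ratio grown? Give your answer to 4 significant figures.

After 54 stages the ratio has grown by (√(17.03/16.03))^54 = (17.03/16.03)^(54/2).
= 1.06238^27 = 5.124.

5.124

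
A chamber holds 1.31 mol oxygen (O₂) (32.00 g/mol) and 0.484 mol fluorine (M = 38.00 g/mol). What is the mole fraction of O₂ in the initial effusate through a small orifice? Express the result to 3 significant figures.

The effusion rate of species i is ∝ p_i/√M_i ∝ n_i/√M_i.
x_O₂(eff) = (n_O₂/√M_O₂) / (n_O₂/√M_O₂ + n_F₂/√M_F₂)
= (1.31/√32.00) / (1.31/√32.00 + 0.484/√38.00) = 0.2316/(0.2316 + 0.07852) = 0.747.

0.747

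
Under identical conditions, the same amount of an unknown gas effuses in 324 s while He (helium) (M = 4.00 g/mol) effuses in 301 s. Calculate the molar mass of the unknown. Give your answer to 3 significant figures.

From Graham's law, t_X/t_He = √(M_X/M_He).
324/301 = 1.076 = √(M_X/4.00)
M_X = 4.00 × 1.076² = 4.00 × 1.159 = 4.63 g/mol

4.63 g/mol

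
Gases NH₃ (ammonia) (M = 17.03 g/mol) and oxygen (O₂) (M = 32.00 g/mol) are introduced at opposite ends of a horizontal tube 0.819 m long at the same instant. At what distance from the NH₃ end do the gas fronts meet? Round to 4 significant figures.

0.4735 m

In equal time, each gas travels a distance ∝ its rate ∝ 1/√M, so d_NH₃/d_O₂ = √(M_O₂/M_NH₃) = √(32.00/17.03) = 1.371.
With d_NH₃ + d_O₂ = 0.819 m, d_O₂ = 0.819/(1 + 1.371) = 0.3455 m.
d_NH₃ = 0.819 − 0.3455 = 0.4735 m.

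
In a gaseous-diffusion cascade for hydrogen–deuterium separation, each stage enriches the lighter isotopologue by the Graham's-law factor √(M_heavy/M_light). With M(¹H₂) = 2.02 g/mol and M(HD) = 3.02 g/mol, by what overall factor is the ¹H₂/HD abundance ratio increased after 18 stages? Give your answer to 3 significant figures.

37.3

After 18 stages the ratio has grown by (√(3.02/2.02))^18 = (3.02/2.02)^(18/2).
= 1.49505^9 = 37.3.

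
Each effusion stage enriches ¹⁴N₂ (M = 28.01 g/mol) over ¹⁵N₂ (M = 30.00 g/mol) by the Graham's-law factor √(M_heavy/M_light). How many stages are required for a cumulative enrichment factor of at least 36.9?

Single-stage factor α = √(30.00/28.01), so ln α = ½ ln(1.07105) = 0.03432.
Need α^N ≥ 36.9 ⇒ N ≥ ln(36.9) / ln α = 3.608 / 0.03432 = 105.14.
Rounding up, N = 106 stages.

106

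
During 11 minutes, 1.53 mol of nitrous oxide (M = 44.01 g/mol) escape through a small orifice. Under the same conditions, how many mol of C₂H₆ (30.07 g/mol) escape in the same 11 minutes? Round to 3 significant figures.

Since effusion rate ∝ 1/√M, rate_C₂H₆/rate_N₂O = √(M_N₂O/M_C₂H₆) = √(44.01/30.07) = √1.464 = 1.210.
So the amount for C₂H₆ is 1.53 × 1.210 = 1.85 mol.

1.85 mol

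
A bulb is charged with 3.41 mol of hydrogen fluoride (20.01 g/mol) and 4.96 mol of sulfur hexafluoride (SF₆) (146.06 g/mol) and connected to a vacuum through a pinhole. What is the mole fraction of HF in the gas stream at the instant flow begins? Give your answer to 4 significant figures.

0.6500

Rate_i ∝ x_i/√M_i (Graham's law weighted by mole fraction), so the effusate composition follows n_i/√M_i.
x_HF(eff) = (n_HF/√M_HF) / (n_HF/√M_HF + n_SF₆/√M_SF₆)
= (3.41/√20.01) / (3.41/√20.01 + 4.96/√146.06) = 0.7623/(0.7623 + 0.4104) = 0.6500.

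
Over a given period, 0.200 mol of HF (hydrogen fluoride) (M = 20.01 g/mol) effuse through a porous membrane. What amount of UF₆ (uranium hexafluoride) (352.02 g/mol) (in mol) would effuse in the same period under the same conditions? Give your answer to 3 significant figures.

0.0477 mol

By Graham's law, rate_UF₆/rate_HF = √(M_HF/M_UF₆) = √(20.01/352.02) = √0.05684 = 0.2384.
So the amount for UF₆ is 0.200 × 0.2384 = 0.0477 mol.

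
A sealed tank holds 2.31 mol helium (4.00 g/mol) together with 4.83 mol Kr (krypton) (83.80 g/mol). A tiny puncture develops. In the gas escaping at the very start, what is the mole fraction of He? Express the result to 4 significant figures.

0.6864

Effusion rate of each component ∝ n_i/√M_i (partial pressure × 1/√M).
x_He(eff) = (n_He/√M_He) / (n_He/√M_He + n_Kr/√M_Kr)
= (2.31/√4.00) / (2.31/√4.00 + 4.83/√83.80) = 1.155/(1.155 + 0.5276) = 0.6864.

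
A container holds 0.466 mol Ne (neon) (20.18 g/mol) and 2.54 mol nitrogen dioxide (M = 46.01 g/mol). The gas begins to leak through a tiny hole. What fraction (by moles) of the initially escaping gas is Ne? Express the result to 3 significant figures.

0.217

Each component's effusion rate ∝ (its partial pressure)·(1/√M) ∝ n_i/√M_i.
x_Ne(eff) = (n_Ne/√M_Ne) / (n_Ne/√M_Ne + n_NO₂/√M_NO₂)
= (0.466/√20.18) / (0.466/√20.18 + 2.54/√46.01) = 0.1037/(0.1037 + 0.3745) = 0.217.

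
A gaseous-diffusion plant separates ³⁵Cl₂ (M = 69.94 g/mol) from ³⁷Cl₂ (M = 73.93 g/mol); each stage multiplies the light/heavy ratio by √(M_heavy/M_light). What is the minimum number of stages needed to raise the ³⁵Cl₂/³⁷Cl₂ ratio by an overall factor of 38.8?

Per stage α = (73.93/69.94)^(1/2) = 1.05705^0.5, giving ln α = 0.02774.
Need α^N ≥ 38.8 ⇒ N ≥ ln(38.8) / ln α = 3.658 / 0.02774 = 131.88.
Rounding up, N = 132 stages.

132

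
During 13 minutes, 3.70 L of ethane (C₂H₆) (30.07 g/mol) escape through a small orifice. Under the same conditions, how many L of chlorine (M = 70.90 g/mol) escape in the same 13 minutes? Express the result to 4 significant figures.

Graham's law gives rate_Cl₂/rate_C₂H₆ = √(M_C₂H₆/M_Cl₂) = √(30.07/70.90) = √0.4241 = 0.6512.
So the volume for Cl₂ is 3.70 × 0.6512 = 2.410 L.

2.410 L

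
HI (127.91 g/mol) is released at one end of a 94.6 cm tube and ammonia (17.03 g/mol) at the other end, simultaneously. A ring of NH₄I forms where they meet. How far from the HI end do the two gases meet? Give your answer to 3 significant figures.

25.3 cm

The fronts meet when d_HI + d_NH₃ = L with d_HI/d_NH₃ = √(M_NH₃/M_HI) (Graham's law). Here √(M_NH₃/M_HI) = √(17.03/127.91) = 0.3649.
With d_HI + d_NH₃ = 94.6 cm, d_NH₃ = 94.6/(1 + 0.3649) = 69.31 cm.
d_HI = 94.6 − 69.31 = 25.3 cm.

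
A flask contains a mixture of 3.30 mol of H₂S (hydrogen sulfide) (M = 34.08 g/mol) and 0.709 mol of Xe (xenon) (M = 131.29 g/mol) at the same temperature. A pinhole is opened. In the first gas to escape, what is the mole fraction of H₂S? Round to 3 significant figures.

Each component's effusion rate ∝ (its partial pressure)·(1/√M) ∝ n_i/√M_i.
Mole fraction of H₂S in the effusate = (n_H₂S/√M_H₂S) / (n_H₂S/√M_H₂S + n_Xe/√M_Xe)
= (3.30/√34.08) / (3.30/√34.08 + 0.709/√131.29) = 0.5653/(0.5653 + 0.06188) = 0.901.

0.901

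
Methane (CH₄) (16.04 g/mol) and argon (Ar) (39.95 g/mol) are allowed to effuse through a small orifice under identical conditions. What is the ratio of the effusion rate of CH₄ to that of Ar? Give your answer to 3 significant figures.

Graham's law gives rate_CH₄/rate_Ar = √(M_Ar/M_CH₄) = √(39.95/16.04) = √2.491 = 1.58.

1.58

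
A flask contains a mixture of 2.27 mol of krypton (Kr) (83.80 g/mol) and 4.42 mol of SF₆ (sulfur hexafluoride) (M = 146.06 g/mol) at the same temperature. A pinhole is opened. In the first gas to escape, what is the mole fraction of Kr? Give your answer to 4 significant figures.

0.4041

The effusion rate of species i is ∝ p_i/√M_i ∝ n_i/√M_i.
So x_Kr in the escaping gas = (n_Kr/√M_Kr) / Σ(n_i/√M_i)
= (2.27/√83.80) / (2.27/√83.80 + 4.42/√146.06) = 0.2480/(0.2480 + 0.3657) = 0.4041.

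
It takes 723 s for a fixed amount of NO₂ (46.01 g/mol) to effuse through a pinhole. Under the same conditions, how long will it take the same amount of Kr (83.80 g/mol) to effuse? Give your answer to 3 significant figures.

976 s

Using Graham's law: t_Kr/t_NO₂ = √(M_Kr/M_NO₂) = √(83.80/46.01) = √1.821 = 1.350.
So the time for Kr is 723 × 1.350 = 976 s.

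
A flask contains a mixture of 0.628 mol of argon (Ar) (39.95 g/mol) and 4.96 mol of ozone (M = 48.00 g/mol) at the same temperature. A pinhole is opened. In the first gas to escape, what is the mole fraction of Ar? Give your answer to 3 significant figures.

The effusion rate of species i is ∝ p_i/√M_i ∝ n_i/√M_i.
So x_Ar in the escaping gas = (n_Ar/√M_Ar) / Σ(n_i/√M_i)
= (0.628/√39.95) / (0.628/√39.95 + 4.96/√48.00) = 0.09936/(0.09936 + 0.7159) = 0.122.

0.122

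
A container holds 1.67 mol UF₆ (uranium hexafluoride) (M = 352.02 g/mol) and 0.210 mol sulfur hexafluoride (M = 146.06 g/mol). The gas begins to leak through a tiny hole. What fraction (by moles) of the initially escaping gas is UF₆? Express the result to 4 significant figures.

The effusion rate of species i is ∝ p_i/√M_i ∝ n_i/√M_i.
So x_UF₆ in the escaping gas = (n_UF₆/√M_UF₆) / Σ(n_i/√M_i)
= (1.67/√352.02) / (1.67/√352.02 + 0.210/√146.06) = 0.08901/(0.08901 + 0.01738) = 0.8367.

0.8367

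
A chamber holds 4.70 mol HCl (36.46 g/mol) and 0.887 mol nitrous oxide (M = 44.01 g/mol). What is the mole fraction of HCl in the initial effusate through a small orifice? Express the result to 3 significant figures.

Rate_i ∝ x_i/√M_i (Graham's law weighted by mole fraction), so the effusate composition follows n_i/√M_i.
Mole fraction of HCl in the effusate = (n_HCl/√M_HCl) / (n_HCl/√M_HCl + n_N₂O/√M_N₂O)
= (4.70/√36.46) / (4.70/√36.46 + 0.887/√44.01) = 0.7784/(0.7784 + 0.1337) = 0.853.

0.853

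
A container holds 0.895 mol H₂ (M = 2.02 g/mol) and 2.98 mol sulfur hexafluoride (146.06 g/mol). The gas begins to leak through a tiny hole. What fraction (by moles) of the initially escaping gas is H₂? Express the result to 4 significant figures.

0.7186

Rate_i ∝ x_i/√M_i (Graham's law weighted by mole fraction), so the effusate composition follows n_i/√M_i.
So x_H₂ in the escaping gas = (n_H₂/√M_H₂) / Σ(n_i/√M_i)
= (0.895/√2.02) / (0.895/√2.02 + 2.98/√146.06) = 0.6297/(0.6297 + 0.2466) = 0.7186.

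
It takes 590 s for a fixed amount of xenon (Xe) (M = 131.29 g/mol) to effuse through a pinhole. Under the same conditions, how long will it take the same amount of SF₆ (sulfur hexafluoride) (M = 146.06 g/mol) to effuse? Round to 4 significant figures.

Using Graham's law: t_SF₆/t_Xe = √(M_SF₆/M_Xe) = √(146.06/131.29) = √1.112 = 1.055.
So the time for SF₆ is 590 × 1.055 = 622.3 s.

622.3 s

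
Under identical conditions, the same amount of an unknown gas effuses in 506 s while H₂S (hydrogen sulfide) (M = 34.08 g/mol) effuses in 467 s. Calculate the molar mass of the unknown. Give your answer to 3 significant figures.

40.0 g/mol

Using Graham's law: t_X/t_H₂S = √(M_X/M_H₂S).
506/467 = 1.084 = √(M_X/34.08)
M_X = 34.08 × 1.084² = 34.08 × 1.174 = 40.0 g/mol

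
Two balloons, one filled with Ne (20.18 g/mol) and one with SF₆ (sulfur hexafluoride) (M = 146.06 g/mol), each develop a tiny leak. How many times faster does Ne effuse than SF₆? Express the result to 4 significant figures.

Since effusion rate ∝ 1/√M, rate_Ne/rate_SF₆ = √(M_SF₆/M_Ne) = √(146.06/20.18) = √7.238 = 2.690.

2.690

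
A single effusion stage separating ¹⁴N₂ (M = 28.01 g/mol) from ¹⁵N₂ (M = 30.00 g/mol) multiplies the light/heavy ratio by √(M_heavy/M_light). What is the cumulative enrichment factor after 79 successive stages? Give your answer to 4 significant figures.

15.05

Overall factor = α^79 with α = √(30.00/28.01), i.e. (30.00/28.01)^(79/2).
= 1.07105^(79/2) = 15.05.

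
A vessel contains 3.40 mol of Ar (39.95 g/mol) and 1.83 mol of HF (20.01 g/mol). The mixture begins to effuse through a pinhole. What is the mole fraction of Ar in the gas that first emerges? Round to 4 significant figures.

The effusion rate of species i is ∝ p_i/√M_i ∝ n_i/√M_i.
So x_Ar in the escaping gas = (n_Ar/√M_Ar) / Σ(n_i/√M_i)
= (3.40/√39.95) / (3.40/√39.95 + 1.83/√20.01) = 0.5379/(0.5379 + 0.4091) = 0.5680.

0.5680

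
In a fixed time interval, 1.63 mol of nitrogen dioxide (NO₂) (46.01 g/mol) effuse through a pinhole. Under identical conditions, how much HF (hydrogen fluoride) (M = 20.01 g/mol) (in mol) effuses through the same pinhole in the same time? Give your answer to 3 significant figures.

Graham's law gives rate_HF/rate_NO₂ = √(M_NO₂/M_HF) = √(46.01/20.01) = √2.299 = 1.516.
So the amount for HF is 1.63 × 1.516 = 2.47 mol.

2.47 mol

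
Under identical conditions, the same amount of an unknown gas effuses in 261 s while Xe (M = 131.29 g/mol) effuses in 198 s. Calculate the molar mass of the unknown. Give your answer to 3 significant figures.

Since effusion rate ∝ 1/√M, t_X/t_Xe = √(M_X/M_Xe).
261/198 = 1.318 = √(M_X/131.29)
M_X = 131.29 × 1.318² = 131.29 × 1.738 = 228 g/mol

228 g/mol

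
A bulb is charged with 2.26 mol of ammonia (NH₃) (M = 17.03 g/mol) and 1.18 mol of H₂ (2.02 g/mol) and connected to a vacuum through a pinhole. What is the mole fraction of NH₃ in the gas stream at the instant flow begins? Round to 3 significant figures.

Effusion rate of each component ∝ n_i/√M_i (partial pressure × 1/√M).
x_NH₃(eff) = (n_NH₃/√M_NH₃) / (n_NH₃/√M_NH₃ + n_H₂/√M_H₂)
= (2.26/√17.03) / (2.26/√17.03 + 1.18/√2.02) = 0.5476/(0.5476 + 0.8302) = 0.397.

0.397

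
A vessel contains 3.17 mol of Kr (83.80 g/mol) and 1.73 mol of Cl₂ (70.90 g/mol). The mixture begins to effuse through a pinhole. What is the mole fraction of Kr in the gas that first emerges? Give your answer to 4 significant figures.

0.6276

Rate_i ∝ x_i/√M_i (Graham's law weighted by mole fraction), so the effusate composition follows n_i/√M_i.
Mole fraction of Kr in the effusate = (n_Kr/√M_Kr) / (n_Kr/√M_Kr + n_Cl₂/√M_Cl₂)
= (3.17/√83.80) / (3.17/√83.80 + 1.73/√70.90) = 0.3463/(0.3463 + 0.2055) = 0.6276.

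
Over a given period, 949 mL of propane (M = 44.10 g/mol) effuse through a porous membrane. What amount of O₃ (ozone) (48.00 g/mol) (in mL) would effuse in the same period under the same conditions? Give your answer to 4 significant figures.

Since effusion rate ∝ 1/√M, rate_O₃/rate_C₃H₈ = √(M_C₃H₈/M_O₃) = √(44.10/48.00) = √0.9188 = 0.9585.
So the volume for O₃ is 949 × 0.9585 = 909.6 mL.

909.6 mL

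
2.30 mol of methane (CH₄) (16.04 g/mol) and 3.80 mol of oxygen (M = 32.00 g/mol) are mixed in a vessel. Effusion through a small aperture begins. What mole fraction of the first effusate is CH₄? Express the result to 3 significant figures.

The effusion rate of species i is ∝ p_i/√M_i ∝ n_i/√M_i.
So x_CH₄ in the escaping gas = (n_CH₄/√M_CH₄) / Σ(n_i/√M_i)
= (2.30/√16.04) / (2.30/√16.04 + 3.80/√32.00) = 0.5743/(0.5743 + 0.6718) = 0.461.

0.461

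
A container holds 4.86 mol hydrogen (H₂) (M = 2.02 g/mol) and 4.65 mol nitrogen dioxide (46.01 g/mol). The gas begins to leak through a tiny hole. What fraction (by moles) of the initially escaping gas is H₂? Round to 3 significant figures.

0.833

Rate_i ∝ x_i/√M_i (Graham's law weighted by mole fraction), so the effusate composition follows n_i/√M_i.
x_H₂(eff) = (n_H₂/√M_H₂) / (n_H₂/√M_H₂ + n_NO₂/√M_NO₂)
= (4.86/√2.02) / (4.86/√2.02 + 4.65/√46.01) = 3.419/(3.419 + 0.6855) = 0.833.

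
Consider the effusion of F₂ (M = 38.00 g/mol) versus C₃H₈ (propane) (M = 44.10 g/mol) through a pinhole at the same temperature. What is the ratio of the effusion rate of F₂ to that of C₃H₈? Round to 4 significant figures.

Since effusion rate ∝ 1/√M, rate_F₂/rate_C₃H₈ = √(M_C₃H₈/M_F₂) = √(44.10/38.00) = √1.161 = 1.077.

1.077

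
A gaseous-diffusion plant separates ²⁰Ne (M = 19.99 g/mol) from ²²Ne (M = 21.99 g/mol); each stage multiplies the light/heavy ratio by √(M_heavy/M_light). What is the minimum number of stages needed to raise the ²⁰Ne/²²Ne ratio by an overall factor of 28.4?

71

Per stage α = (21.99/19.99)^(1/2) = 1.10005^0.5, giving ln α = 0.04768.
Need α^N ≥ 28.4 ⇒ N ≥ ln(28.4) / ln α = 3.346 / 0.04768 = 70.19.
So at least 71 stages are needed.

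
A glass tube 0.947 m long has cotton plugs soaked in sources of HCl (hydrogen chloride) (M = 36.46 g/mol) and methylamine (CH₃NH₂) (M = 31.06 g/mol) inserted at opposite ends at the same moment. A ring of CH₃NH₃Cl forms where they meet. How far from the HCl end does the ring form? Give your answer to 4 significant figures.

0.4545 m

The fronts meet when d_HCl + d_CH₃NH₂ = L with d_HCl/d_CH₃NH₂ = √(M_CH₃NH₂/M_HCl) (Graham's law). Here √(M_CH₃NH₂/M_HCl) = √(31.06/36.46) = 0.9230.
With d_HCl + d_CH₃NH₂ = 0.947 m, d_CH₃NH₂ = 0.947/(1 + 0.9230) = 0.4925 m.
d_HCl = 0.947 − 0.4925 = 0.4545 m.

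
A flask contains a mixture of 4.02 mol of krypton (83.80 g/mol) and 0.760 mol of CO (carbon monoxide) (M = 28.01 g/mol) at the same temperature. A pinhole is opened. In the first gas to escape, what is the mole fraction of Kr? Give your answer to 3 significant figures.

Rate_i ∝ x_i/√M_i (Graham's law weighted by mole fraction), so the effusate composition follows n_i/√M_i.
x_Kr(eff) = (n_Kr/√M_Kr) / (n_Kr/√M_Kr + n_CO/√M_CO)
= (4.02/√83.80) / (4.02/√83.80 + 0.760/√28.01) = 0.4391/(0.4391 + 0.1436) = 0.754.

0.754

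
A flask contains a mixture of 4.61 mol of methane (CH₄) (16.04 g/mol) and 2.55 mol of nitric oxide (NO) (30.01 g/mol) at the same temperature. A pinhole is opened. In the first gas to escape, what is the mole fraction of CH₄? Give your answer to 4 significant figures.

0.7120

Each component's effusion rate ∝ (its partial pressure)·(1/√M) ∝ n_i/√M_i.
x_CH₄(eff) = (n_CH₄/√M_CH₄) / (n_CH₄/√M_CH₄ + n_NO/√M_NO)
= (4.61/√16.04) / (4.61/√16.04 + 2.55/√30.01) = 1.151/(1.151 + 0.4655) = 0.7120.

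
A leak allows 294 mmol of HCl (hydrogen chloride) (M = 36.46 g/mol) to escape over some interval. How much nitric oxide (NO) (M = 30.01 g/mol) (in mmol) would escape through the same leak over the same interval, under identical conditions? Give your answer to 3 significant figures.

From Graham's law, rate_NO/rate_HCl = √(M_HCl/M_NO) = √(36.46/30.01) = √1.215 = 1.102.
So the amount for NO is 294 × 1.102 = 324 mmol.

324 mmol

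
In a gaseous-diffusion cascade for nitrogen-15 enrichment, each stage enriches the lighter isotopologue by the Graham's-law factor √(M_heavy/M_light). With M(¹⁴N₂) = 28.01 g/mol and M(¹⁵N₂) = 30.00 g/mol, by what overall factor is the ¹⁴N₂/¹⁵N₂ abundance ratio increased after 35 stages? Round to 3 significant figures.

Overall factor = α^35 with α = √(30.00/28.01), i.e. (30.00/28.01)^(35/2).
= 1.07105^(35/2) = 3.32.

3.32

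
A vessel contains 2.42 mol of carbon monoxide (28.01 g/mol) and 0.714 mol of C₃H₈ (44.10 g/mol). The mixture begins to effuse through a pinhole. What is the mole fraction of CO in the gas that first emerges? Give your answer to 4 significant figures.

0.8096

The effusion rate of species i is ∝ p_i/√M_i ∝ n_i/√M_i.
x_CO(eff) = (n_CO/√M_CO) / (n_CO/√M_CO + n_C₃H₈/√M_C₃H₈)
= (2.42/√28.01) / (2.42/√28.01 + 0.714/√44.10) = 0.4573/(0.4573 + 0.1075) = 0.8096.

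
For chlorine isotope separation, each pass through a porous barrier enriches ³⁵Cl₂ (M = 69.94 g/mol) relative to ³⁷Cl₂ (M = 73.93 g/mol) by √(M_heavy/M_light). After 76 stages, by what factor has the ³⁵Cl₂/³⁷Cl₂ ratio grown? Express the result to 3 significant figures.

After 76 stages the ratio has grown by (√(73.93/69.94))^76 = (73.93/69.94)^(76/2).
= 1.05705^38 = 8.23.

8.23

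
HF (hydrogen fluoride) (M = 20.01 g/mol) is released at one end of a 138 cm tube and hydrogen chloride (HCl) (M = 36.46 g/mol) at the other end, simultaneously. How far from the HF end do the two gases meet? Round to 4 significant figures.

In equal time, each gas travels a distance ∝ its rate ∝ 1/√M, so d_HF/d_HCl = √(M_HCl/M_HF) = √(36.46/20.01) = 1.350.
With d_HF + d_HCl = 138 cm, d_HCl = 138/(1 + 1.350) = 58.73 cm.
d_HF = 138 − 58.73 = 79.27 cm.

79.27 cm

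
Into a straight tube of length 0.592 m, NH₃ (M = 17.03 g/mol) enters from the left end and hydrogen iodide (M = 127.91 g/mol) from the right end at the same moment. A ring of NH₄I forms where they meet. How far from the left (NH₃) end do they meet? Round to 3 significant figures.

0.434 m

In equal time, each gas travels a distance ∝ its rate ∝ 1/√M, so d_NH₃/d_HI = √(M_HI/M_NH₃) = √(127.91/17.03) = 2.741.
With d_NH₃ + d_HI = 0.592 m, d_HI = 0.592/(1 + 2.741) = 0.1583 m.
d_NH₃ = 0.592 − 0.1583 = 0.434 m.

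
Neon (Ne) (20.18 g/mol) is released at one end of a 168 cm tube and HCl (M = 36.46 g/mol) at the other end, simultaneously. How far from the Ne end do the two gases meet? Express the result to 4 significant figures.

In equal time, each gas travels a distance ∝ its rate ∝ 1/√M, so d_Ne/d_HCl = √(M_HCl/M_Ne) = √(36.46/20.18) = 1.344.
With d_Ne + d_HCl = 168 cm, d_HCl = 168/(1 + 1.344) = 71.67 cm.
d_Ne = 168 − 71.67 = 96.33 cm.

96.33 cm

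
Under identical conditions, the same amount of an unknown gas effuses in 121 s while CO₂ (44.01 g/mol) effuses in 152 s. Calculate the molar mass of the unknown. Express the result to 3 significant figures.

Graham's law gives t_X/t_CO₂ = √(M_X/M_CO₂).
121/152 = 0.7961 = √(M_X/44.01)
M_X = 44.01 × 0.7961² = 44.01 × 0.6337 = 27.9 g/mol

27.9 g/mol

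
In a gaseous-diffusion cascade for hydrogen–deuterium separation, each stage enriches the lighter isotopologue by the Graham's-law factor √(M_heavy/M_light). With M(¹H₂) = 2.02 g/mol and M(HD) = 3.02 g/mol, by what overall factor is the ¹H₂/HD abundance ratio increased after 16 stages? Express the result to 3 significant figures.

After 16 stages the ratio has grown by (√(3.02/2.02))^16 = (3.02/2.02)^(16/2).
= 1.49505^8 = 25.0.

25.0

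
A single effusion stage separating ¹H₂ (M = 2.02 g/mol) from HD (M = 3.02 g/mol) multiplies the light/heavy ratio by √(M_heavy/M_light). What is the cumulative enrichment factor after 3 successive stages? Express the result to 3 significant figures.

1.83

The single-stage factor is √(M_heavy/M_light), so 3 stages give [√(3.02/2.02)]^3 = (3.02/2.02)^(3/2).
= 1.49505^(3/2) = 1.83.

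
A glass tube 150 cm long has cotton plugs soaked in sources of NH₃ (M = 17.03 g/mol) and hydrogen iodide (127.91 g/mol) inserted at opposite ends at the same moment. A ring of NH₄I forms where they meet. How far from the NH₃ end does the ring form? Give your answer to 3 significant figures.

110 cm

Graham's law gives d_NH₃/d_HI = rate_NH₃/rate_HI = √(M_HI/M_NH₃) = √(127.91/17.03) = 2.741.
With d_NH₃ + d_HI = 150 cm, d_HI = 150/(1 + 2.741) = 40.10 cm.
d_NH₃ = 150 − 40.10 = 110 cm.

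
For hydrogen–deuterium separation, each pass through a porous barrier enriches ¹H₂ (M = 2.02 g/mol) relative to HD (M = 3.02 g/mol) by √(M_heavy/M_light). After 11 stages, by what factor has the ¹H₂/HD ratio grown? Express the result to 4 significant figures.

9.133

Overall factor = α^11 with α = √(3.02/2.02), i.e. (3.02/2.02)^(11/2).
= 1.49505^(11/2) = 9.133.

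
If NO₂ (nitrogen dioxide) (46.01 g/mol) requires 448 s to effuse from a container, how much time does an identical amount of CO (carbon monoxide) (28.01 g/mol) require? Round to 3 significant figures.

Using Graham's law: t_CO/t_NO₂ = √(M_CO/M_NO₂) = √(28.01/46.01) = √0.6088 = 0.7802.
So the time for CO is 448 × 0.7802 = 350 s.

350 s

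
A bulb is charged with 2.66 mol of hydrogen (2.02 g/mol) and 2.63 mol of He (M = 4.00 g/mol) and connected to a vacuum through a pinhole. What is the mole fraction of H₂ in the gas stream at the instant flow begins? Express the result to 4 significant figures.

Rate_i ∝ x_i/√M_i (Graham's law weighted by mole fraction), so the effusate composition follows n_i/√M_i.
So x_H₂ in the escaping gas = (n_H₂/√M_H₂) / Σ(n_i/√M_i)
= (2.66/√2.02) / (2.66/√2.02 + 2.63/√4.00) = 1.872/(1.872 + 1.315) = 0.5873.

0.5873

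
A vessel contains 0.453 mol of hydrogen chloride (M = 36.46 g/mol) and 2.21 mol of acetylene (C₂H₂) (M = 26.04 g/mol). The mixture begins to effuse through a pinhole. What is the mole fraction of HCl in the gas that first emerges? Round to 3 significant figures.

The effusion rate of species i is ∝ p_i/√M_i ∝ n_i/√M_i.
Mole fraction of HCl in the effusate = (n_HCl/√M_HCl) / (n_HCl/√M_HCl + n_C₂H₂/√M_C₂H₂)
= (0.453/√36.46) / (0.453/√36.46 + 2.21/√26.04) = 0.07502/(0.07502 + 0.4331) = 0.148.

0.148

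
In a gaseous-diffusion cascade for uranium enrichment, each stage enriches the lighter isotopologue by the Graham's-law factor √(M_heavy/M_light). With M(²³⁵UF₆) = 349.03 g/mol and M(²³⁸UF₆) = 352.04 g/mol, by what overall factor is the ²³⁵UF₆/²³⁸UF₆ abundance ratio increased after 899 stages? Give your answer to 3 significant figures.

After 899 stages the ratio has grown by (√(352.04/349.03))^899 = (352.04/349.03)^(899/2).
= 1.00862^(899/2) = 47.5.

47.5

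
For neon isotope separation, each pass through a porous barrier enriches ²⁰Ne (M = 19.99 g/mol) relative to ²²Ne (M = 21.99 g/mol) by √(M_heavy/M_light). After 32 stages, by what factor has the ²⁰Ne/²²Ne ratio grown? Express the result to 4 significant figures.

Overall factor = α^32 with α = √(21.99/19.99), i.e. (21.99/19.99)^(32/2).
= 1.10005^16 = 4.598.

4.598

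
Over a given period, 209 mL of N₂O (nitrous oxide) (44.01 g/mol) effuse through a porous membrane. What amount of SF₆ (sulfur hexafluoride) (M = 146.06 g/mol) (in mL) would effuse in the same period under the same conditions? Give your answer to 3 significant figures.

Graham's law gives rate_SF₆/rate_N₂O = √(M_N₂O/M_SF₆) = √(44.01/146.06) = √0.3013 = 0.5489.
So the volume for SF₆ is 209 × 0.5489 = 115 mL.

115 mL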